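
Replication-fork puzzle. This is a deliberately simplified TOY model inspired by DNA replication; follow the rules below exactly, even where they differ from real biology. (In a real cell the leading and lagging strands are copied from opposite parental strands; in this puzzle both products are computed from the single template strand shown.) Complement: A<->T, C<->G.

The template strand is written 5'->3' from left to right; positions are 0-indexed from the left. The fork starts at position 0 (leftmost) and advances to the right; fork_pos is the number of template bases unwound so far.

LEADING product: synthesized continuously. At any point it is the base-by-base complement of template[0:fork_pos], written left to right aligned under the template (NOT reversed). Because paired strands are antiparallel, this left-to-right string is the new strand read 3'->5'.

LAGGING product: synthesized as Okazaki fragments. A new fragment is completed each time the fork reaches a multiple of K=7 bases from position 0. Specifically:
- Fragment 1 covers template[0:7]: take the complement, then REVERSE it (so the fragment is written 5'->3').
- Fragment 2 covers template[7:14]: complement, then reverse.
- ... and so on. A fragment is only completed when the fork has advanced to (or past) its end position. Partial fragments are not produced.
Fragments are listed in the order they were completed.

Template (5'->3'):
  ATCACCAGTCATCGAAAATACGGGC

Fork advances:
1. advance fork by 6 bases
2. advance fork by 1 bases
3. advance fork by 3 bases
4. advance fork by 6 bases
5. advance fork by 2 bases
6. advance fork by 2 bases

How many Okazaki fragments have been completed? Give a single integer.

Answer: 2

Derivation:
Step 1: advance 6 -> fork_pos = 0 + 6 = 6. Next multiple of 7 is 7 (not reached); still 0 fragment(s).
Step 2: advance 1 -> fork_pos = 6 + 1 = 7. Reached multiple(s) of 7: 7 -> fragment 1 completed (1 total).
Step 3: advance 3 -> fork_pos = 7 + 3 = 10. Next multiple of 7 is 14 (not reached); still 1 fragment(s).
Step 4: advance 6 -> fork_pos = 10 + 6 = 16. Reached multiple(s) of 7: 14 -> fragment 2 completed (2 total).
Step 5: advance 2 -> fork_pos = 16 + 2 = 18. Next multiple of 7 is 21 (not reached); still 2 fragment(s).
Step 6: advance 2 -> fork_pos = 18 + 2 = 20. Next multiple of 7 is 21 (not reached); still 2 fragment(s).
Check: final fork_pos = 20; the multiples of 7 that are <= 20 are 7..14 -> 20 // 7 = 2 completed fragment(s).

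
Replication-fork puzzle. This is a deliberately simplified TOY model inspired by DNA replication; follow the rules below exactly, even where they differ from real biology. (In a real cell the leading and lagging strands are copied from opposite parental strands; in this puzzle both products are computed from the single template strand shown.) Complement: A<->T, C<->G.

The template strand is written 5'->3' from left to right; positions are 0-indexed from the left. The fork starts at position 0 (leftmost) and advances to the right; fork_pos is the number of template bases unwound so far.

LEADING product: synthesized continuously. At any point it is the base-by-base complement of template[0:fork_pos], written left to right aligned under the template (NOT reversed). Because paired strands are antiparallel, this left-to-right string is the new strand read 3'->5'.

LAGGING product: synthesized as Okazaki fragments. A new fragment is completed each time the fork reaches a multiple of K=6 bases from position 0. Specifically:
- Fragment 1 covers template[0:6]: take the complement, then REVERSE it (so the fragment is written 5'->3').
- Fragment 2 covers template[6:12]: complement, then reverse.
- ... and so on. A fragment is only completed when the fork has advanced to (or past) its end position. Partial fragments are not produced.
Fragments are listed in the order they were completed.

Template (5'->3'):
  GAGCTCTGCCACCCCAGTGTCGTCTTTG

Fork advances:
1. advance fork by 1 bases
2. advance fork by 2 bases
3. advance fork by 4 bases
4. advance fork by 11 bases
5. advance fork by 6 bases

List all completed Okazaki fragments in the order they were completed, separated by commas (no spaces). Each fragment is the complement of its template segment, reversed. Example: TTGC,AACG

Answer: GAGCTC,GTGGCA,ACTGGG,GACGAC

Derivation:
Step 1: advance 1 -> fork_pos = 0 + 1 = 1. Next multiple of 6 is 6 (not reached); still 0 fragment(s).
Step 2: advance 2 -> fork_pos = 1 + 2 = 3. Next multiple of 6 is 6 (not reached); still 0 fragment(s).
Step 3: advance 4 -> fork_pos = 3 + 4 = 7. Reached multiple(s) of 6: 6 -> fragment 1 completed (1 total).
Step 4: advance 11 -> fork_pos = 7 + 11 = 18. Reached multiple(s) of 6: 12, 18 -> fragments 2-3 completed (3 total).
Step 5: advance 6 -> fork_pos = 18 + 6 = 24. Reached multiple(s) of 6: 24 -> fragment 4 completed (4 total).
Final fork_pos = 24, so 4 fragment(s) are complete. Build each: template segment -> complement -> reverse.
Fragment 1: template[0:6] = GAGCTC -> complement CTCGAG -> reversed GAGCTC
Fragment 2: template[6:12] = TGCCAC -> complement ACGGTG -> reversed GTGGCA
Fragment 3: template[12:18] = CCCAGT -> complement GGGTCA -> reversed ACTGGG
Fragment 4: template[18:24] = GTCGTC -> complement CAGCAG -> reversed GACGAC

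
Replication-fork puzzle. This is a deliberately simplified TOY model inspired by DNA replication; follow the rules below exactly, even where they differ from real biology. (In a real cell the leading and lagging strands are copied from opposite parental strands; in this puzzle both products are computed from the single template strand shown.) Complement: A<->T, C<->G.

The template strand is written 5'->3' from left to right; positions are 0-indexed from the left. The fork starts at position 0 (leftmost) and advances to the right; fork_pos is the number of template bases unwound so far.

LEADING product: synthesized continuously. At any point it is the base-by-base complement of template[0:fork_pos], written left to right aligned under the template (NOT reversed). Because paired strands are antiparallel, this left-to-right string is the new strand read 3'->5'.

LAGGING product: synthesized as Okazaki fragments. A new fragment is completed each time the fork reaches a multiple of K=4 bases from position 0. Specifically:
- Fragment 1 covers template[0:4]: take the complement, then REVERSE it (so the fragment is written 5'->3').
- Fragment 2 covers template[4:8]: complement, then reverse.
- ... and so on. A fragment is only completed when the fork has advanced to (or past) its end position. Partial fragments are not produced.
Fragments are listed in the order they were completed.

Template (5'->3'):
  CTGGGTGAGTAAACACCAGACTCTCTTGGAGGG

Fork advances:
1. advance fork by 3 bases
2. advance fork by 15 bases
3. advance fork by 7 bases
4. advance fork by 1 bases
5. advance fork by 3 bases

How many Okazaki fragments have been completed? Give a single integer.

Answer: 7

Derivation:
Step 1: advance 3 -> fork_pos = 0 + 3 = 3. Next multiple of 4 is 4 (not reached); still 0 fragment(s).
Step 2: advance 15 -> fork_pos = 3 + 15 = 18. Reached multiple(s) of 4: 4, 8, 12, 16 -> fragments 1-4 completed (4 total).
Step 3: advance 7 -> fork_pos = 18 + 7 = 25. Reached multiple(s) of 4: 20, 24 -> fragments 5-6 completed (6 total).
Step 4: advance 1 -> fork_pos = 25 + 1 = 26. Next multiple of 4 is 28 (not reached); still 6 fragment(s).
Step 5: advance 3 -> fork_pos = 26 + 3 = 29. Reached multiple(s) of 4: 28 -> fragment 7 completed (7 total).
Check: final fork_pos = 29; the multiples of 4 that are <= 29 are 4..28 -> 29 // 4 = 7 completed fragment(s).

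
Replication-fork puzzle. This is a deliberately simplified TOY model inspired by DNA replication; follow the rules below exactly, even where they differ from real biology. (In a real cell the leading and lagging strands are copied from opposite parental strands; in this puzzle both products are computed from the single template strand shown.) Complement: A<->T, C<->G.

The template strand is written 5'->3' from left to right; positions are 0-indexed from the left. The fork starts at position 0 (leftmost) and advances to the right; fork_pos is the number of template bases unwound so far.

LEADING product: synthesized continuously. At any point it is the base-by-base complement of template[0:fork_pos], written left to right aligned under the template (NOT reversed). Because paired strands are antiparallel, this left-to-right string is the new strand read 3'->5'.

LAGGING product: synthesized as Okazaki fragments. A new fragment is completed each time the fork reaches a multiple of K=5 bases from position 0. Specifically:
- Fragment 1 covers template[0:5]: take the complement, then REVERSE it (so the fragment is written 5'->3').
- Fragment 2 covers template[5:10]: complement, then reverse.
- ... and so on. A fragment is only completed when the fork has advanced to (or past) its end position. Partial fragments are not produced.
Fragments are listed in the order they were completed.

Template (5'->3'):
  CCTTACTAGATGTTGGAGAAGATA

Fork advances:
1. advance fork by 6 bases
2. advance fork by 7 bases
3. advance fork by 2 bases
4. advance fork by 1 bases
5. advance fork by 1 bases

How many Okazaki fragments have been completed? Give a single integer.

Step 1: advance 6 -> fork_pos = 0 + 6 = 6. Reached multiple(s) of 5: 5 -> fragment 1 completed (1 total).
Step 2: advance 7 -> fork_pos = 6 + 7 = 13. Reached multiple(s) of 5: 10 -> fragment 2 completed (2 total).
Step 3: advance 2 -> fork_pos = 13 + 2 = 15. Reached multiple(s) of 5: 15 -> fragment 3 completed (3 total).
Step 4: advance 1 -> fork_pos = 15 + 1 = 16. Next multiple of 5 is 20 (not reached); still 3 fragment(s).
Step 5: advance 1 -> fork_pos = 16 + 1 = 17. Next multiple of 5 is 20 (not reached); still 3 fragment(s).
Check: final fork_pos = 17; the multiples of 5 that are <= 17 are 5..15 -> 17 // 5 = 3 completed fragment(s).

Answer: 3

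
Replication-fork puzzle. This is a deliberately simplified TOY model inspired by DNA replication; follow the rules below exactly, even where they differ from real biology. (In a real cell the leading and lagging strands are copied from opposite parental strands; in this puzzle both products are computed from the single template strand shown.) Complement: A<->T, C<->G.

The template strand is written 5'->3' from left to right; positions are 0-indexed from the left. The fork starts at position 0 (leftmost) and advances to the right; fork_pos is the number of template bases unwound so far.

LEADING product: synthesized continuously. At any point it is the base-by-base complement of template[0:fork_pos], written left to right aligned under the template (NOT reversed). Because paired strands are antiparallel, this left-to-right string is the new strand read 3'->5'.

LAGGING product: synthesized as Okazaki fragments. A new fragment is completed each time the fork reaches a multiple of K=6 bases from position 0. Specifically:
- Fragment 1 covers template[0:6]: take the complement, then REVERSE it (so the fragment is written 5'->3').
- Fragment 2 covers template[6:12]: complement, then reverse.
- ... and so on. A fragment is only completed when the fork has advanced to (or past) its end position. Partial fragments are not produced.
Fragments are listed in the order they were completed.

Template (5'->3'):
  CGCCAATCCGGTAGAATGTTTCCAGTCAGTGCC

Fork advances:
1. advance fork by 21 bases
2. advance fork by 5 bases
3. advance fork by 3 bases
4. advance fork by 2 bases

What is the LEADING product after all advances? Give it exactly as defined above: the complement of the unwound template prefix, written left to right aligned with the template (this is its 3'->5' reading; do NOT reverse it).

Step 1: advance 21 -> fork_pos = 0 + 21 = 21.
Step 2: advance 5 -> fork_pos = 21 + 5 = 26.
Step 3: advance 3 -> fork_pos = 26 + 3 = 29.
Step 4: advance 2 -> fork_pos = 29 + 2 = 31.
Unwound prefix: template[0:31] = CGCCAATCCGGTAGAATGTTTCCAGTCAGTG
Complement it base by base (A<->T, C<->G), keeping left-to-right order:
  [0:5] CGCCA -> GCGGT
  [5:10] ATCCG -> TAGGC
  [10:15] GTAGA -> CATCT
  [15:20] ATGTT -> TACAA
  [20:25] TCCAG -> AGGTC
  [25:30] TCAGT -> AGTCA
  [30:31] G -> C
Concatenate: GCGGTTAGGCCATCTTACAAAGGTCAGTCAC (length 31; written aligned with the template, i.e. 3'->5').

Answer: GCGGTTAGGCCATCTTACAAAGGTCAGTCAC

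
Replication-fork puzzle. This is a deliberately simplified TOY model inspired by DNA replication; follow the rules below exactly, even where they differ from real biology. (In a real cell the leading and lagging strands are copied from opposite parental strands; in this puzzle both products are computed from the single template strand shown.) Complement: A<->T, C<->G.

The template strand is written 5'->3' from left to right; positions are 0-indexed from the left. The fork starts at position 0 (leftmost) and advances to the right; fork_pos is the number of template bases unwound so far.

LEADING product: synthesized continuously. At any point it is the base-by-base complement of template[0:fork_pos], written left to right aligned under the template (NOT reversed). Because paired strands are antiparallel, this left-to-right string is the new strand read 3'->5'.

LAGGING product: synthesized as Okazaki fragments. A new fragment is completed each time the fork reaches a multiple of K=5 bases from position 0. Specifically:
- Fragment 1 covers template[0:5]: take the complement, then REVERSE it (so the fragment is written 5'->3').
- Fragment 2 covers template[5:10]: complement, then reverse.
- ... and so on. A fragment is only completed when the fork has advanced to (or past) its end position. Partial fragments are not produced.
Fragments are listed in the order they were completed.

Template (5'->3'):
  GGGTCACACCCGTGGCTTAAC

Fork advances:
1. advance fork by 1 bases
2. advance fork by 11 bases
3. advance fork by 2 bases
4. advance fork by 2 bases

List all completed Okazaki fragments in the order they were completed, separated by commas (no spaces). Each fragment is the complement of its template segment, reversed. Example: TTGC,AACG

Step 1: advance 1 -> fork_pos = 0 + 1 = 1. Next multiple of 5 is 5 (not reached); still 0 fragment(s).
Step 2: advance 11 -> fork_pos = 1 + 11 = 12. Reached multiple(s) of 5: 5, 10 -> fragments 1-2 completed (2 total).
Step 3: advance 2 -> fork_pos = 12 + 2 = 14. Next multiple of 5 is 15 (not reached); still 2 fragment(s).
Step 4: advance 2 -> fork_pos = 14 + 2 = 16. Reached multiple(s) of 5: 15 -> fragment 3 completed (3 total).
Final fork_pos = 16, so 3 fragment(s) are complete. Build each: template segment -> complement -> reverse.
Fragment 1: template[0:5] = GGGTC -> complement CCCAG -> reversed GACCC
Fragment 2: template[5:10] = ACACC -> complement TGTGG -> reversed GGTGT
Fragment 3: template[10:15] = CGTGG -> complement GCACC -> reversed CCACG

Answer: GACCC,GGTGT,CCACG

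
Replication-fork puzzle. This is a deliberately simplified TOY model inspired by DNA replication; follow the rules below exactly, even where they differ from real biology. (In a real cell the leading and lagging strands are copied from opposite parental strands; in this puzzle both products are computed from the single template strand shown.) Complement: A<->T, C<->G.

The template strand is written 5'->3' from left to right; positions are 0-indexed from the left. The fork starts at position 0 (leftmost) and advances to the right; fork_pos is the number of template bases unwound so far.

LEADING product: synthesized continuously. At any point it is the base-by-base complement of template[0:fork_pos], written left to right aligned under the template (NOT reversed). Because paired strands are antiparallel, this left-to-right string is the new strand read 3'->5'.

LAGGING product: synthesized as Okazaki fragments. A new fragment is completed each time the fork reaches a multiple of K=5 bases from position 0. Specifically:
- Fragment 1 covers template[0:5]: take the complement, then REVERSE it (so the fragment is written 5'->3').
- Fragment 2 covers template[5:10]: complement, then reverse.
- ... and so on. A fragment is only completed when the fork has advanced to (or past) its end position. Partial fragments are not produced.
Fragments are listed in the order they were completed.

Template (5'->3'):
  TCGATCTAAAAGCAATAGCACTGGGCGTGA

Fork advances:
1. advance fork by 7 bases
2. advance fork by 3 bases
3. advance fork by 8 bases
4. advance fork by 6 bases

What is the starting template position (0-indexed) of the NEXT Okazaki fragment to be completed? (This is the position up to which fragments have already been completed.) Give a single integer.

Answer: 20

Derivation:
Step 1: advance 7 -> fork_pos = 0 + 7 = 7. Reached multiple(s) of 5: 5 -> fragment 1 completed (1 total).
Step 2: advance 3 -> fork_pos = 7 + 3 = 10. Reached multiple(s) of 5: 10 -> fragment 2 completed (2 total).
Step 3: advance 8 -> fork_pos = 10 + 8 = 18. Reached multiple(s) of 5: 15 -> fragment 3 completed (3 total).
Step 4: advance 6 -> fork_pos = 18 + 6 = 24. Reached multiple(s) of 5: 20 -> fragment 4 completed (4 total).
4 fragment(s) completed, covering template[0:20] (4 x 5 = 20). The next fragment, fragment 5, covers template[20:25], so it starts at position 20.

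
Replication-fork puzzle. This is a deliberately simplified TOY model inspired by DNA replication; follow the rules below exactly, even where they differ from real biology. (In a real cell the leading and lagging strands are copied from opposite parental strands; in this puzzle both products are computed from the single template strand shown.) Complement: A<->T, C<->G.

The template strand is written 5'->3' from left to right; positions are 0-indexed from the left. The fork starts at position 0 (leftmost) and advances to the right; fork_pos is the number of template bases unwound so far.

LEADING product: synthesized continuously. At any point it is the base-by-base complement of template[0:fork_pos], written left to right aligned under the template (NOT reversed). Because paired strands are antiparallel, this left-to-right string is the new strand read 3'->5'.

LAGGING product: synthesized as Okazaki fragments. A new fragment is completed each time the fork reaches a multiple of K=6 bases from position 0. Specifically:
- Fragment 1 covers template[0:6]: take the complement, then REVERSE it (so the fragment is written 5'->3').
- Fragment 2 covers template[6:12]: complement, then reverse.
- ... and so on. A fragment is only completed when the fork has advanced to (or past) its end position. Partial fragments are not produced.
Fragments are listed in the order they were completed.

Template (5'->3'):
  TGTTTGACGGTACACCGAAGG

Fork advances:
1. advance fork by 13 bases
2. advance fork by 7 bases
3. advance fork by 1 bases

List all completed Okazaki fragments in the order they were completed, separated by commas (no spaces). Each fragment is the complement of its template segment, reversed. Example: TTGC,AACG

Answer: CAAACA,TACCGT,TCGGTG

Derivation:
Step 1: advance 13 -> fork_pos = 0 + 13 = 13. Reached multiple(s) of 6: 6, 12 -> fragments 1-2 completed (2 total).
Step 2: advance 7 -> fork_pos = 13 + 7 = 20. Reached multiple(s) of 6: 18 -> fragment 3 completed (3 total).
Step 3: advance 1 -> fork_pos = 20 + 1 = 21. Next multiple of 6 is 24 (not reached); still 3 fragment(s).
Final fork_pos = 21, so 3 fragment(s) are complete. Build each: template segment -> complement -> reverse.
Fragment 1: template[0:6] = TGTTTG -> complement ACAAAC -> reversed CAAACA
Fragment 2: template[6:12] = ACGGTA -> complement TGCCAT -> reversed TACCGT
Fragment 3: template[12:18] = CACCGA -> complement GTGGCT -> reversed TCGGTG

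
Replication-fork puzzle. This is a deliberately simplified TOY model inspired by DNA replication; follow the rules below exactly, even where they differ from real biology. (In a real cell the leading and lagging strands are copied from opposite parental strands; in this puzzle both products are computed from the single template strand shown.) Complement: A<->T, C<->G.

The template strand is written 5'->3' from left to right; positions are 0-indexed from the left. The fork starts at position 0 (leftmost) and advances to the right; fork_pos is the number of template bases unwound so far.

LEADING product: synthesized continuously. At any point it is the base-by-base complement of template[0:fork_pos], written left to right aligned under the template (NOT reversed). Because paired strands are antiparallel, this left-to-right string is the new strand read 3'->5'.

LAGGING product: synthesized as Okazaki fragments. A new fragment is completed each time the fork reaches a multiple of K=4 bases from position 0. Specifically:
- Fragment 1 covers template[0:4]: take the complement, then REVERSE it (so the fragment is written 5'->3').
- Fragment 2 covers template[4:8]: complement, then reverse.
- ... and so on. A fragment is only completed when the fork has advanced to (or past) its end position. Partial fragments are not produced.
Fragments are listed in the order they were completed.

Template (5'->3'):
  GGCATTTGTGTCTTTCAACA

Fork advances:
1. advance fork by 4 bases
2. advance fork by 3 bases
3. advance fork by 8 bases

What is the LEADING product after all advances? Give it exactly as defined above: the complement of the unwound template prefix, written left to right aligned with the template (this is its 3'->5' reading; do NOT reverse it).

Answer: CCGTAAACACAGAAA

Derivation:
Step 1: advance 4 -> fork_pos = 0 + 4 = 4.
Step 2: advance 3 -> fork_pos = 4 + 3 = 7.
Step 3: advance 8 -> fork_pos = 7 + 8 = 15.
Unwound prefix: template[0:15] = GGCATTTGTGTCTTT
Complement it base by base (A<->T, C<->G), keeping left-to-right order:
  [0:5] GGCAT -> CCGTA
  [5:10] TTGTG -> AACAC
  [10:15] TCTTT -> AGAAA
Concatenate: CCGTAAACACAGAAA (length 15; written aligned with the template, i.e. 3'->5').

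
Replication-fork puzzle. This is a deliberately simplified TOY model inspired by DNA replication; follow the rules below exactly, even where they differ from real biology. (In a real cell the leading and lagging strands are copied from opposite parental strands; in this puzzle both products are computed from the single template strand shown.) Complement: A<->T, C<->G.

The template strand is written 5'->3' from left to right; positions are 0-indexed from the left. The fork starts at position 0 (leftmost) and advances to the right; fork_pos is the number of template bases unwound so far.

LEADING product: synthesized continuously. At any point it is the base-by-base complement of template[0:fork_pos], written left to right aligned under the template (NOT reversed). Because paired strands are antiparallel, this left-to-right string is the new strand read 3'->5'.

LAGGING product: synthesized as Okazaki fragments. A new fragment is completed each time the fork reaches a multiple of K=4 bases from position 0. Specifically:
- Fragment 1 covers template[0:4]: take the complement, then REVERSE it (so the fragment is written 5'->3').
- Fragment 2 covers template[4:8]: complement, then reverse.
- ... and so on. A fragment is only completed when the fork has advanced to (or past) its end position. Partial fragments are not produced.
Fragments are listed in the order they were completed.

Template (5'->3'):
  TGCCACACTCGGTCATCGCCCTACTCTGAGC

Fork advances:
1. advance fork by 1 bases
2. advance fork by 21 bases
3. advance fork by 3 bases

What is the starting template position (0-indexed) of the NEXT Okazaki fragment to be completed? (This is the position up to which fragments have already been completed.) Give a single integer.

Step 1: advance 1 -> fork_pos = 0 + 1 = 1. Next multiple of 4 is 4 (not reached); still 0 fragment(s).
Step 2: advance 21 -> fork_pos = 1 + 21 = 22. Reached multiple(s) of 4: 4, 8, 12, 16, 20 -> fragments 1-5 completed (5 total).
Step 3: advance 3 -> fork_pos = 22 + 3 = 25. Reached multiple(s) of 4: 24 -> fragment 6 completed (6 total).
6 fragment(s) completed, covering template[0:24] (6 x 4 = 24). The next fragment, fragment 7, covers template[24:28], so it starts at position 24.

Answer: 24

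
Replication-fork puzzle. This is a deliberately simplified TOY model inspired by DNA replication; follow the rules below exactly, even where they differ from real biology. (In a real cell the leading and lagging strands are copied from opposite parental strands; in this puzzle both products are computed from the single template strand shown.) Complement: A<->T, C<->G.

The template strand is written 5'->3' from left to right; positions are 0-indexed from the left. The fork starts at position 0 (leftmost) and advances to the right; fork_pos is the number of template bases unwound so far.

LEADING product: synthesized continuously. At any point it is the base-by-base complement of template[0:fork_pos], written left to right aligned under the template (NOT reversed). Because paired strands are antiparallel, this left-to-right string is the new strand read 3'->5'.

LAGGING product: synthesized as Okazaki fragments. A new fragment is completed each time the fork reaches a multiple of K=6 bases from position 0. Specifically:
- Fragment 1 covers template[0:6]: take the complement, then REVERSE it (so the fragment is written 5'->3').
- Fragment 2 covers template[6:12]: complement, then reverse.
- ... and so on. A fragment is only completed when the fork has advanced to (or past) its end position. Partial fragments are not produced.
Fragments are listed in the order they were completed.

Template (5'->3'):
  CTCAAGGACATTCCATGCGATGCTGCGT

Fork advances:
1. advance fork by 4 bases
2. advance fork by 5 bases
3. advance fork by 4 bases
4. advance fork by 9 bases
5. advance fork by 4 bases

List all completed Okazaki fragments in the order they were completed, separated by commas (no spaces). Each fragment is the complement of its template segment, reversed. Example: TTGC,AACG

Step 1: advance 4 -> fork_pos = 0 + 4 = 4. Next multiple of 6 is 6 (not reached); still 0 fragment(s).
Step 2: advance 5 -> fork_pos = 4 + 5 = 9. Reached multiple(s) of 6: 6 -> fragment 1 completed (1 total).
Step 3: advance 4 -> fork_pos = 9 + 4 = 13. Reached multiple(s) of 6: 12 -> fragment 2 completed (2 total).
Step 4: advance 9 -> fork_pos = 13 + 9 = 22. Reached multiple(s) of 6: 18 -> fragment 3 completed (3 total).
Step 5: advance 4 -> fork_pos = 22 + 4 = 26. Reached multiple(s) of 6: 24 -> fragment 4 completed (4 total).
Final fork_pos = 26, so 4 fragment(s) are complete. Build each: template segment -> complement -> reverse.
Fragment 1: template[0:6] = CTCAAG -> complement GAGTTC -> reversed CTTGAG
Fragment 2: template[6:12] = GACATT -> complement CTGTAA -> reversed AATGTC
Fragment 3: template[12:18] = CCATGC -> complement GGTACG -> reversed GCATGG
Fragment 4: template[18:24] = GATGCT -> complement CTACGA -> reversed AGCATC

Answer: CTTGAG,AATGTC,GCATGG,AGCATC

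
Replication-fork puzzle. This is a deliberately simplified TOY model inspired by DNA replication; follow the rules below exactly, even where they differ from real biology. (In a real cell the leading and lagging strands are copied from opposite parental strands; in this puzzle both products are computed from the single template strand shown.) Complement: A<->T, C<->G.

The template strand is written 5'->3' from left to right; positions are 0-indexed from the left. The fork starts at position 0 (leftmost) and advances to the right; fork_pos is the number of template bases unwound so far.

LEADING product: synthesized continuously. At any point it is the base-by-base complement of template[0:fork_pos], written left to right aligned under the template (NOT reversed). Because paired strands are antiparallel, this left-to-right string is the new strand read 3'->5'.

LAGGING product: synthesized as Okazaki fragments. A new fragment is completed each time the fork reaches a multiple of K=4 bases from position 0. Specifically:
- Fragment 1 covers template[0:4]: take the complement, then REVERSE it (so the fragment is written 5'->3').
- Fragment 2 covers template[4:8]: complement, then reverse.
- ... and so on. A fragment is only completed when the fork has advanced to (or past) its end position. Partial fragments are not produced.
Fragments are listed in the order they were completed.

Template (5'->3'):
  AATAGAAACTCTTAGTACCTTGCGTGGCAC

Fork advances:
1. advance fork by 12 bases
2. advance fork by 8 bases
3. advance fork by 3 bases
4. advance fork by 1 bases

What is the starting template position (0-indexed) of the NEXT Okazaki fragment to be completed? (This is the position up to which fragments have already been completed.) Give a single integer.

Step 1: advance 12 -> fork_pos = 0 + 12 = 12. Reached multiple(s) of 4: 4, 8, 12 -> fragments 1-3 completed (3 total).
Step 2: advance 8 -> fork_pos = 12 + 8 = 20. Reached multiple(s) of 4: 16, 20 -> fragments 4-5 completed (5 total).
Step 3: advance 3 -> fork_pos = 20 + 3 = 23. Next multiple of 4 is 24 (not reached); still 5 fragment(s).
Step 4: advance 1 -> fork_pos = 23 + 1 = 24. Reached multiple(s) of 4: 24 -> fragment 6 completed (6 total).
6 fragment(s) completed, covering template[0:24] (6 x 4 = 24). The next fragment, fragment 7, covers template[24:28], so it starts at position 24.

Answer: 24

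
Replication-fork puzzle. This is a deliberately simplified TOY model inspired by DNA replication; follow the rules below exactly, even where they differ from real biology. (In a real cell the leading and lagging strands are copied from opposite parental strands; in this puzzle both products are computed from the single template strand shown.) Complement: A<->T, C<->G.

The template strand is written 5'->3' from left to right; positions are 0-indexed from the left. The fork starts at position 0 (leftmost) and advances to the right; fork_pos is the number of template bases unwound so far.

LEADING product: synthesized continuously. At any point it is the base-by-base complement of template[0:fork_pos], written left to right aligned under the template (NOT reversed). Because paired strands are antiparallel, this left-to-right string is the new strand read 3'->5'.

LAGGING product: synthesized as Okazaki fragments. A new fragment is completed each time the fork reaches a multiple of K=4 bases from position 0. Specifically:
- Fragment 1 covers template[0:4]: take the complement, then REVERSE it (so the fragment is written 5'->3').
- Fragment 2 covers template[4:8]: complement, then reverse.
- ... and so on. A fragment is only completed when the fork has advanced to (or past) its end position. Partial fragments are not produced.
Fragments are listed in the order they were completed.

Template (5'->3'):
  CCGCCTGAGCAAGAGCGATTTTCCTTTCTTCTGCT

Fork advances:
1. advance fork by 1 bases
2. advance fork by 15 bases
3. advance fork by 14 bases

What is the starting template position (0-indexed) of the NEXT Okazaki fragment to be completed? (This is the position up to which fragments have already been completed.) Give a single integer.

Step 1: advance 1 -> fork_pos = 0 + 1 = 1. Next multiple of 4 is 4 (not reached); still 0 fragment(s).
Step 2: advance 15 -> fork_pos = 1 + 15 = 16. Reached multiple(s) of 4: 4, 8, 12, 16 -> fragments 1-4 completed (4 total).
Step 3: advance 14 -> fork_pos = 16 + 14 = 30. Reached multiple(s) of 4: 20, 24, 28 -> fragments 5-7 completed (7 total).
7 fragment(s) completed, covering template[0:28] (7 x 4 = 28). The next fragment, fragment 8, covers template[28:32], so it starts at position 28.

Answer: 28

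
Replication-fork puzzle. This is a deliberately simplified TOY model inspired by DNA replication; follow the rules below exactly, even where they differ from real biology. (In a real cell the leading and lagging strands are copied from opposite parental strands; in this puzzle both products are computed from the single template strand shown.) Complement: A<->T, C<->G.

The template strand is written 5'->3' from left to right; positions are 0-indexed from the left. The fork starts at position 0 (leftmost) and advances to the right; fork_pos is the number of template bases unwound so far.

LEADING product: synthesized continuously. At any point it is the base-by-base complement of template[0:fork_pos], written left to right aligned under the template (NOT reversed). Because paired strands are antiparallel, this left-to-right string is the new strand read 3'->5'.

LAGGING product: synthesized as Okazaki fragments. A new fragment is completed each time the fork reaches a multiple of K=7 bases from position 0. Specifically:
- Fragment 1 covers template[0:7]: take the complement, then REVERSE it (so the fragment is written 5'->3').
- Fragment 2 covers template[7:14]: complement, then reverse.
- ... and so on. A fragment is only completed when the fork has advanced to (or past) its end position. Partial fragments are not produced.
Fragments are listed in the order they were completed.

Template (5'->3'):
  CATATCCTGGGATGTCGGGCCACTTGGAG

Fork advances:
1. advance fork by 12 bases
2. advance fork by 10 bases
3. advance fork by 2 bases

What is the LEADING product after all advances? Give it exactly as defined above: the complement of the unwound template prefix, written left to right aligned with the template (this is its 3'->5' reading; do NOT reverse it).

Answer: GTATAGGACCCTACAGCCCGGTGA

Derivation:
Step 1: advance 12 -> fork_pos = 0 + 12 = 12.
Step 2: advance 10 -> fork_pos = 12 + 10 = 22.
Step 3: advance 2 -> fork_pos = 22 + 2 = 24.
Unwound prefix: template[0:24] = CATATCCTGGGATGTCGGGCCACT
Complement it base by base (A<->T, C<->G), keeping left-to-right order:
  [0:5] CATAT -> GTATA
  [5:10] CCTGG -> GGACC
  [10:15] GATGT -> CTACA
  [15:20] CGGGC -> GCCCG
  [20:24] CACT -> GTGA
Concatenate: GTATAGGACCCTACAGCCCGGTGA (length 24; written aligned with the template, i.e. 3'->5').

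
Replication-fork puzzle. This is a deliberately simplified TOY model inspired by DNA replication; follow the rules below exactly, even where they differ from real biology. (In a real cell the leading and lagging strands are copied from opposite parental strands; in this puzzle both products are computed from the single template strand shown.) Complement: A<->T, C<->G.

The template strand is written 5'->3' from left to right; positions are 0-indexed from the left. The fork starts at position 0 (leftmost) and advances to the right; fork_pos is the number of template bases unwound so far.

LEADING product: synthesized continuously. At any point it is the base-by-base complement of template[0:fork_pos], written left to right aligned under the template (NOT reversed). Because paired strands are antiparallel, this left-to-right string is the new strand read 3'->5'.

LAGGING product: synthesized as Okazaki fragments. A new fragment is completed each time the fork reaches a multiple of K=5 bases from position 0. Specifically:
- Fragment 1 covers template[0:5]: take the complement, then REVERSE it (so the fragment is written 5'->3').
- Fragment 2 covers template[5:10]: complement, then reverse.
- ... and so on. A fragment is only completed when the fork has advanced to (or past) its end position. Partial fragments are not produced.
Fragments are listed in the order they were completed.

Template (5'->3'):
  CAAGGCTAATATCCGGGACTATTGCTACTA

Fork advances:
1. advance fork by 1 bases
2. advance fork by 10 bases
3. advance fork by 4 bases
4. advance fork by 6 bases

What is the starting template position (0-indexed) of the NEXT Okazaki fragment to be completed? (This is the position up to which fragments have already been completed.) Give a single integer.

Answer: 20

Derivation:
Step 1: advance 1 -> fork_pos = 0 + 1 = 1. Next multiple of 5 is 5 (not reached); still 0 fragment(s).
Step 2: advance 10 -> fork_pos = 1 + 10 = 11. Reached multiple(s) of 5: 5, 10 -> fragments 1-2 completed (2 total).
Step 3: advance 4 -> fork_pos = 11 + 4 = 15. Reached multiple(s) of 5: 15 -> fragment 3 completed (3 total).
Step 4: advance 6 -> fork_pos = 15 + 6 = 21. Reached multiple(s) of 5: 20 -> fragment 4 completed (4 total).
4 fragment(s) completed, covering template[0:20] (4 x 5 = 20). The next fragment, fragment 5, covers template[20:25], so it starts at position 20.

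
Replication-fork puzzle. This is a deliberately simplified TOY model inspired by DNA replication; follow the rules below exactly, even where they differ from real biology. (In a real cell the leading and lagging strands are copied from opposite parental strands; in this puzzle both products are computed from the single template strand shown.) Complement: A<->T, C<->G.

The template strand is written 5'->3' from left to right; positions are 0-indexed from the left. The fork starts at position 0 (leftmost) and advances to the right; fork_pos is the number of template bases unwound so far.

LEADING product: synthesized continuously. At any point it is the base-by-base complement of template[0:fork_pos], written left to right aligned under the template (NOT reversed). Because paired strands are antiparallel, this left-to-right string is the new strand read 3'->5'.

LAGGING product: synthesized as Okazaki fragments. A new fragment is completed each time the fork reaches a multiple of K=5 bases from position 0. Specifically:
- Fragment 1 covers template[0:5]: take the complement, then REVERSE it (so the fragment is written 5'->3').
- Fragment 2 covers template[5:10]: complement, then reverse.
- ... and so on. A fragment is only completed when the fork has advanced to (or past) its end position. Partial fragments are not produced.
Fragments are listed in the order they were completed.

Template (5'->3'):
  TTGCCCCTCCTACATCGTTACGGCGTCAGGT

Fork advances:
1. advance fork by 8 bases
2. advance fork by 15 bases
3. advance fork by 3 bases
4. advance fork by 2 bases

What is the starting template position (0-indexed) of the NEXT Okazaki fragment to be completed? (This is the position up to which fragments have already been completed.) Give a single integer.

Answer: 25

Derivation:
Step 1: advance 8 -> fork_pos = 0 + 8 = 8. Reached multiple(s) of 5: 5 -> fragment 1 completed (1 total).
Step 2: advance 15 -> fork_pos = 8 + 15 = 23. Reached multiple(s) of 5: 10, 15, 20 -> fragments 2-4 completed (4 total).
Step 3: advance 3 -> fork_pos = 23 + 3 = 26. Reached multiple(s) of 5: 25 -> fragment 5 completed (5 total).
Step 4: advance 2 -> fork_pos = 26 + 2 = 28. Next multiple of 5 is 30 (not reached); still 5 fragment(s).
5 fragment(s) completed, covering template[0:25] (5 x 5 = 25). The next fragment, fragment 6, covers template[25:30], so it starts at position 25.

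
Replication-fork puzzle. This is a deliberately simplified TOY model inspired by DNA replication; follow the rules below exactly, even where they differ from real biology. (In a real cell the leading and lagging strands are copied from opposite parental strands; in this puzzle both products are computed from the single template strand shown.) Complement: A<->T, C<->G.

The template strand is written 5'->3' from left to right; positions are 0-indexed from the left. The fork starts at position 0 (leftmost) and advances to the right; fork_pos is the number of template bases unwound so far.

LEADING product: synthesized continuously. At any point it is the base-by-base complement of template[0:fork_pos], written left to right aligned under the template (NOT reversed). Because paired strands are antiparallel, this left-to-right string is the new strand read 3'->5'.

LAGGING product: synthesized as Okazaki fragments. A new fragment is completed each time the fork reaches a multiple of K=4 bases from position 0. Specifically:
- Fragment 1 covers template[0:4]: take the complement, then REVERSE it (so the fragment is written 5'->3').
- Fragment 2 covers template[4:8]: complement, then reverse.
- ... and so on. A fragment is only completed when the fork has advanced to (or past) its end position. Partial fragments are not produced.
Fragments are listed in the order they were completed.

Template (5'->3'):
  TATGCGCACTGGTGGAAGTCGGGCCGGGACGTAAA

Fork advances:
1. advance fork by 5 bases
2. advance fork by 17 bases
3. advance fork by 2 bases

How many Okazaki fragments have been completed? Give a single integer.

Step 1: advance 5 -> fork_pos = 0 + 5 = 5. Reached multiple(s) of 4: 4 -> fragment 1 completed (1 total).
Step 2: advance 17 -> fork_pos = 5 + 17 = 22. Reached multiple(s) of 4: 8, 12, 16, 20 -> fragments 2-5 completed (5 total).
Step 3: advance 2 -> fork_pos = 22 + 2 = 24. Reached multiple(s) of 4: 24 -> fragment 6 completed (6 total).
Check: final fork_pos = 24; the multiples of 4 that are <= 24 are 4..24 -> 24 // 4 = 6 completed fragment(s).

Answer: 6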